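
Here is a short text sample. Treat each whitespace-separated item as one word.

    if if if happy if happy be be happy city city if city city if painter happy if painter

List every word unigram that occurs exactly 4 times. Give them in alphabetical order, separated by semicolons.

Unigram counts meeting the condition (exactly 4 times):
  city: 4
  happy: 4

city; happy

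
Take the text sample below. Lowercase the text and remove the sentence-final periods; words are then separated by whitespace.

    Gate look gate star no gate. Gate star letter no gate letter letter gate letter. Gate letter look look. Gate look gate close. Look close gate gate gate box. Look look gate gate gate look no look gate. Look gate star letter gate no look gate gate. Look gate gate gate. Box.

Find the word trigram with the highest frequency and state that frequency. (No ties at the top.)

Trigram frequencies (highest first):
  gate look gate: 4
  gate gate gate: 3
  look gate gate: 3
  look gate star: 2
  gate star letter: 2
  letter gate letter: 2
  … (29 more, each ≤ 2)

"gate look gate", 4 times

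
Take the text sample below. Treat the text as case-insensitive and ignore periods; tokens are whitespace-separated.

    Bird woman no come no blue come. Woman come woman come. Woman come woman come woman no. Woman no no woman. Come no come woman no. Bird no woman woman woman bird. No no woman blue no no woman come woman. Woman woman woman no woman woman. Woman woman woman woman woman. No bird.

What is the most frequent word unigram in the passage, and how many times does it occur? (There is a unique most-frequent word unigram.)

"woman", 25 times

Unigram frequencies (highest first):
  woman: 25
  no: 14
  come: 9
  bird: 4
  blue: 2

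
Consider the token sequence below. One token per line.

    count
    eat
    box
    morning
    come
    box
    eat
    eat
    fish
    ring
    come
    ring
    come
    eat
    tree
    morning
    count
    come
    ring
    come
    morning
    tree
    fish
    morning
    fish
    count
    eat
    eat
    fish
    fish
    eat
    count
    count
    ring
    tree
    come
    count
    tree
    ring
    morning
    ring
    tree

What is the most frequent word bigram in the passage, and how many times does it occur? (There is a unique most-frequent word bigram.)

"ring come", 3 times

Bigram frequencies (highest first):
  ring come: 3
  count eat: 2
  eat eat: 2
  eat fish: 2
  come ring: 2
  ring tree: 2
  … (28 more, each ≤ 1)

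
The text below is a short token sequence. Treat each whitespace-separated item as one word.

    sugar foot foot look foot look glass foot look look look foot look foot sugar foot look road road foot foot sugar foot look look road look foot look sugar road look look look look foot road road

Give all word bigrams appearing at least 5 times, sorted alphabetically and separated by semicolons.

Bigram counts meeting the condition (at least 5 times):
  foot look: 7
  look foot: 5
  look look: 6

foot look; look foot; look look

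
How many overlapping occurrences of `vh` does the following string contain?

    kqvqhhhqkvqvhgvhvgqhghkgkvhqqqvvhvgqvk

Sliding a length-2 window over the 38 characters (37 positions):
  position 12–13: vh
  position 15–16: vh
  position 26–27: vh
  position 32–33: vh

4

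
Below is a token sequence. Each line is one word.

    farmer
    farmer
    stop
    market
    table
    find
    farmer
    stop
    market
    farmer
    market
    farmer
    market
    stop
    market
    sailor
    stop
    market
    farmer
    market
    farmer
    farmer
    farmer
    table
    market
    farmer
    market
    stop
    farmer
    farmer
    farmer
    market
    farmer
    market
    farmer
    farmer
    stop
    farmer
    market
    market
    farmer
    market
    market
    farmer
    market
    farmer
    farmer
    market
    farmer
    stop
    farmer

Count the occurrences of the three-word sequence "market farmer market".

Scanning the 49 overlapping trigram windows for "market farmer market":
  position 9–11: market farmer market
  position 11–13: market farmer market
  position 18–20: market farmer market
  position 25–27: market farmer market
  position 32–34: market farmer market
  position 40–42: market farmer market
  position 43–45: market farmer market

7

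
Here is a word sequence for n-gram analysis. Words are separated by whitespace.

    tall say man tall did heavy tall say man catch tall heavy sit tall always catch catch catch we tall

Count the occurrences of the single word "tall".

Scanning the 20 tokens for "tall":
  position 1: tall
  position 4: tall
  position 7: tall
  position 11: tall
  position 14: tall
  position 20: tall

6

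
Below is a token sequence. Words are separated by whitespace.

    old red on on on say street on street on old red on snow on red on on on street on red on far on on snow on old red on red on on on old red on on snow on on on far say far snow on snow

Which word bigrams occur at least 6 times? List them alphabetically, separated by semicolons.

Bigram counts meeting the condition (at least 6 times):
  on on: 10
  red on: 7

on on; red on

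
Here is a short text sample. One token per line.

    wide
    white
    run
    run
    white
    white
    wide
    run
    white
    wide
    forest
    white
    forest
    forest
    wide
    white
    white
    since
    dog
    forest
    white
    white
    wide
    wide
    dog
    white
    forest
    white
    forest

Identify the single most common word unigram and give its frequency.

"white", 11 times

Unigram frequencies (highest first):
  white: 11
  wide: 6
  forest: 6
  run: 3
  dog: 2
  since: 1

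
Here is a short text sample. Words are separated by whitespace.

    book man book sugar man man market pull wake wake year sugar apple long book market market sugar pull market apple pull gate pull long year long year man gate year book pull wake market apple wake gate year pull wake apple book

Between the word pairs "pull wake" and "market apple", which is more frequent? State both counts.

"pull wake": 3 occurrences
"market apple": 2 occurrences

"pull wake" (3 vs 2)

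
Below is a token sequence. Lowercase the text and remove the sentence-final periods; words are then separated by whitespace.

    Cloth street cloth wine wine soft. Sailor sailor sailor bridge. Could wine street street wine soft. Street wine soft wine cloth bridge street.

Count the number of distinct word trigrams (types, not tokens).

23 tokens → 21 trigram windows in total.
Repeated trigrams (each contributes count−1 duplicates):
  street wine soft: 2
1 duplicate windows → 21 − 1 = 20 distinct.

20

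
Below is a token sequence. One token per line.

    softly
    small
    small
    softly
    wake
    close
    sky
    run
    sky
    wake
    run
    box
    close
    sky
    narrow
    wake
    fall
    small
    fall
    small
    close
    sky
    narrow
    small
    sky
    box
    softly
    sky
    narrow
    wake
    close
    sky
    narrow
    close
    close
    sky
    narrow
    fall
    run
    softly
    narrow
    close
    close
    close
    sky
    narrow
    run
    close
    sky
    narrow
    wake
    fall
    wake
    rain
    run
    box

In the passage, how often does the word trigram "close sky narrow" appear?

Scanning the 54 overlapping trigram windows for "close sky narrow":
  position 13–15: close sky narrow
  position 21–23: close sky narrow
  position 31–33: close sky narrow
  position 35–37: close sky narrow
  position 44–46: close sky narrow
  position 48–50: close sky narrow

6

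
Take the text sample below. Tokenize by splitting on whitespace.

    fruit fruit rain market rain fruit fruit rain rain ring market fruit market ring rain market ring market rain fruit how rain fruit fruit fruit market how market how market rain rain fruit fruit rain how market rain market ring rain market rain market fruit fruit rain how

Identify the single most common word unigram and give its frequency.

"rain", 14 times

Unigram frequencies (highest first):
  rain: 14
  fruit: 13
  market: 12
  how: 5
  ring: 4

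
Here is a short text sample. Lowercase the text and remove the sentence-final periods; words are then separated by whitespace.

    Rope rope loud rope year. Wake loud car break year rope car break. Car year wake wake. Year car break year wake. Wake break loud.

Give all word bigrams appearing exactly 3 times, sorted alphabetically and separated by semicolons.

car break; year wake

Bigram counts meeting the condition (exactly 3 times):
  car break: 3
  year wake: 3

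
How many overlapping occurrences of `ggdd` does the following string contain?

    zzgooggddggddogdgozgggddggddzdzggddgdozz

Sliding a length-4 window over the 40 characters (37 positions):
  position 6–9: ggdd
  position 10–13: ggdd
  position 21–24: ggdd
  position 25–28: ggdd
  position 32–35: ggdd

5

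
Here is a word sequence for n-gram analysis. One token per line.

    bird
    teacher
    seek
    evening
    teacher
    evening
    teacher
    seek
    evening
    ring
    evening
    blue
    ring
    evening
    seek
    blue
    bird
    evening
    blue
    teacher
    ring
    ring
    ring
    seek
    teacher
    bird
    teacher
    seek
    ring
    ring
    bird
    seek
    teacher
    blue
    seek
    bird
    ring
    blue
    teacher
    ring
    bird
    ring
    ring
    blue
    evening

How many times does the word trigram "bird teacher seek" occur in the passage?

2

Scanning the 43 overlapping trigram windows for "bird teacher seek":
  position 1–3: bird teacher seek
  position 26–28: bird teacher seek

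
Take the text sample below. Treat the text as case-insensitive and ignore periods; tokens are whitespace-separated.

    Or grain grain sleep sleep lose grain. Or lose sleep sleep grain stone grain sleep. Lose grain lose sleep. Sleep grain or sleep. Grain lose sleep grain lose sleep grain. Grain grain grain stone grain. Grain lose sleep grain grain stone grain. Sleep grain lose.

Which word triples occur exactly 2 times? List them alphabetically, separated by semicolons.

Trigram counts meeting the condition (exactly 2 times):
  grain grain grain: 2
  grain grain stone: 2
  lose sleep sleep: 2
  sleep grain grain: 2
  sleep lose grain: 2
  sleep sleep grain: 2
  stone grain sleep: 2

grain grain grain; grain grain stone; lose sleep sleep; sleep grain grain; sleep lose grain; sleep sleep grain; stone grain sleep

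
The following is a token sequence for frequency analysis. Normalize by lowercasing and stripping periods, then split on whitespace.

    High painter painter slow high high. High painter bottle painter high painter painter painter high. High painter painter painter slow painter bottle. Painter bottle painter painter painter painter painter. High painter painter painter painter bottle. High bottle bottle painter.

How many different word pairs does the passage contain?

12

39 tokens → 38 bigram windows in total.
Repeated bigrams (each contributes count−1 duplicates):
  painter painter: 12
  high painter: 5
  bottle painter: 4
  painter bottle: 4
  high high: 3
  painter high: 3
  painter slow: 2
26 duplicate windows → 38 − 26 = 12 distinct.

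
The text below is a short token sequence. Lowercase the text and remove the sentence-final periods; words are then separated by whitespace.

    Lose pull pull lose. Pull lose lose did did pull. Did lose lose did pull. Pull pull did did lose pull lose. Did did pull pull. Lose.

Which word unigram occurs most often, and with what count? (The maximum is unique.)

"pull", 10 times

Unigram frequencies (highest first):
  pull: 10
  lose: 9
  did: 8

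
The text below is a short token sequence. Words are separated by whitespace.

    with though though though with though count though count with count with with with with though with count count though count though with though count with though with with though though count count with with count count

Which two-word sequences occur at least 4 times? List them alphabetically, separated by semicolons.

Bigram counts meeting the condition (at least 4 times):
  count with: 4
  though count: 5
  though with: 4
  with though: 6
  with with: 5

count with; though count; though with; with though; with with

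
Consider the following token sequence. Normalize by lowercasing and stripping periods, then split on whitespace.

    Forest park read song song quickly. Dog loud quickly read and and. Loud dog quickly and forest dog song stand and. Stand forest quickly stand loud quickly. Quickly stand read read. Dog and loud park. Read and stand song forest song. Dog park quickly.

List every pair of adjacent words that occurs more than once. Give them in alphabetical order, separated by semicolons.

Bigram counts meeting the condition (more than once):
  and loud: 2
  and stand: 2
  loud quickly: 2
  park read: 2
  quickly stand: 2
  read and: 2

and loud; and stand; loud quickly; park read; quickly stand; read and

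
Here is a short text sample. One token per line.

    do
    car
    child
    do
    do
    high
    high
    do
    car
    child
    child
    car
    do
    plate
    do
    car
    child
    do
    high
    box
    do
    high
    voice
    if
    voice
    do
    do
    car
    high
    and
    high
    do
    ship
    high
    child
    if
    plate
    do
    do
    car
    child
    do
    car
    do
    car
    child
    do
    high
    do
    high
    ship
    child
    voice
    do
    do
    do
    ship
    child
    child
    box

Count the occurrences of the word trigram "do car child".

Scanning the 58 overlapping trigram windows for "do car child":
  position 1–3: do car child
  position 8–10: do car child
  position 15–17: do car child
  position 39–41: do car child
  position 44–46: do car child

5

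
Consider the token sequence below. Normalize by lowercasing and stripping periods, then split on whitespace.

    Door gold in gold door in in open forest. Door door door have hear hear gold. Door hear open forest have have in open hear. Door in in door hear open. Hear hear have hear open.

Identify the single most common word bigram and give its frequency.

Bigram frequencies (highest first):
  hear open: 3
  gold door: 2
  door in: 2
  in in: 2
  in open: 2
  open forest: 2
  … (17 more, each ≤ 2)

"hear open", 3 times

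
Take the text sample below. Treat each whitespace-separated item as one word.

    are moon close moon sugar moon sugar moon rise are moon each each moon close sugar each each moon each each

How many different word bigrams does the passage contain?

12

21 tokens → 20 bigram windows in total.
Repeated bigrams (each contributes count−1 duplicates):
  each each: 3
  are moon: 2
  each moon: 2
  moon close: 2
  moon each: 2
  moon sugar: 2
  sugar moon: 2
8 duplicate windows → 20 − 8 = 12 distinct.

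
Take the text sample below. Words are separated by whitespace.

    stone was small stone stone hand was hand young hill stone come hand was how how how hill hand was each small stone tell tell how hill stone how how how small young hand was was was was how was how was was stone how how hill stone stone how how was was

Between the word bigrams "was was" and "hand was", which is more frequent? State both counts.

"was was": 5 occurrences
"hand was": 4 occurrences

"was was" (5 vs 4)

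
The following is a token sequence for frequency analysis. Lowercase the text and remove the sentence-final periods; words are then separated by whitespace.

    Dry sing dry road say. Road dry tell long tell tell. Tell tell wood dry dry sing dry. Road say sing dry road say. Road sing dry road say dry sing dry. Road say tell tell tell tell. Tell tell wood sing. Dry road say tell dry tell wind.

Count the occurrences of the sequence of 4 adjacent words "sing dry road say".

Scanning the 46 overlapping 4-gram windows for "sing dry road say":
  position 2–5: sing dry road say
  position 17–20: sing dry road say
  position 21–24: sing dry road say
  position 26–29: sing dry road say
  position 31–34: sing dry road say
  position 42–45: sing dry road say

6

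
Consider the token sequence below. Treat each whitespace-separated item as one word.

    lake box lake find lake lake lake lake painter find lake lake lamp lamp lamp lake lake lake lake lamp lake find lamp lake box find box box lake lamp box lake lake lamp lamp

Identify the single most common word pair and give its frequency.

"lake lake", 8 times

Bigram frequencies (highest first):
  lake lake: 8
  lake lamp: 4
  box lake: 3
  lamp lamp: 3
  lamp lake: 3
  lake box: 2
  … (9 more, each ≤ 2)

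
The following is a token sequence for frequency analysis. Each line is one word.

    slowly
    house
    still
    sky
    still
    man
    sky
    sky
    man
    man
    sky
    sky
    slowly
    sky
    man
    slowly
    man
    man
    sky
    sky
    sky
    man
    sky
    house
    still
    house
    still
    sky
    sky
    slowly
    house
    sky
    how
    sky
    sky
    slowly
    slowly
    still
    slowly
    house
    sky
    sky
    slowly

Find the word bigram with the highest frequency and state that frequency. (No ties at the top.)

Bigram frequencies (highest first):
  sky sky: 7
  man sky: 4
  sky slowly: 4
  slowly house: 3
  house still: 3
  sky man: 3
  … (15 more, each ≤ 2)

"sky sky", 7 times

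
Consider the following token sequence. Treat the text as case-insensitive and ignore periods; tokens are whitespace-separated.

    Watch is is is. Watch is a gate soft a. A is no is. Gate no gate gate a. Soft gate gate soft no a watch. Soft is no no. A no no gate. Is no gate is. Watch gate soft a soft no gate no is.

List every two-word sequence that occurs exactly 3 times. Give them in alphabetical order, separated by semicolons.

Bigram counts meeting the condition (exactly 3 times):
  gate soft: 3
  is no: 3

gate soft; is no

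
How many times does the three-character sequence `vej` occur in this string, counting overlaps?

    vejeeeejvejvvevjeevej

3

Sliding a length-3 window over the 21 characters (19 positions):
  position 1–3: vej
  position 9–11: vej
  position 19–21: vej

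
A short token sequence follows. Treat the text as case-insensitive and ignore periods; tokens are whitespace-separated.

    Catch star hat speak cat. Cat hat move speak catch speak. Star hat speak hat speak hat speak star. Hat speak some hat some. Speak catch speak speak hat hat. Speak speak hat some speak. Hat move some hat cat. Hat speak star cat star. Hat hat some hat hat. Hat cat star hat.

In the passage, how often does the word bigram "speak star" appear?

3

Scanning the 53 overlapping bigram windows for "speak star":
  position 11–12: speak star
  position 18–19: speak star
  position 42–43: speak star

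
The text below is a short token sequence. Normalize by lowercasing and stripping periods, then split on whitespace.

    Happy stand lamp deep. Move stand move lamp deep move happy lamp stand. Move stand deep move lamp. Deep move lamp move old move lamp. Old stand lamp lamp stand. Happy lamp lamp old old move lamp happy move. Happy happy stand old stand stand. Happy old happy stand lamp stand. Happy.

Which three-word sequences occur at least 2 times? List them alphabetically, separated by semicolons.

Trigram counts meeting the condition (at least 2 times):
  deep move lamp: 2
  happy stand lamp: 2
  lamp deep move: 3
  lamp stand happy: 2
  move lamp deep: 2
  old move lamp: 2

deep move lamp; happy stand lamp; lamp deep move; lamp stand happy; move lamp deep; old move lamp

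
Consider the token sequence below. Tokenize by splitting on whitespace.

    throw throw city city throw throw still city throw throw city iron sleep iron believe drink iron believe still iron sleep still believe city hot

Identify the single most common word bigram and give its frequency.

"throw throw", 3 times

Bigram frequencies (highest first):
  throw throw: 3
  throw city: 2
  city throw: 2
  iron sleep: 2
  iron believe: 2
  city city: 1
  … (12 more, each ≤ 1)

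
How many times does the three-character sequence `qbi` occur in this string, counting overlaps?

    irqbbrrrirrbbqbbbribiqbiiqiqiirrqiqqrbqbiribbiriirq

2

Sliding a length-3 window over the 51 characters (49 positions):
  position 22–24: qbi
  position 39–41: qbi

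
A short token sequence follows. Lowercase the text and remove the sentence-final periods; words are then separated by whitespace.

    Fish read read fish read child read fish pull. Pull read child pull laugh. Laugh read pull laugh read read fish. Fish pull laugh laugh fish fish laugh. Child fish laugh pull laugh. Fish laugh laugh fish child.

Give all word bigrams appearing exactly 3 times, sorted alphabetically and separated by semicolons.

fish laugh; laugh fish; laugh laugh; read fish

Bigram counts meeting the condition (exactly 3 times):
  fish laugh: 3
  laugh fish: 3
  laugh laugh: 3
  read fish: 3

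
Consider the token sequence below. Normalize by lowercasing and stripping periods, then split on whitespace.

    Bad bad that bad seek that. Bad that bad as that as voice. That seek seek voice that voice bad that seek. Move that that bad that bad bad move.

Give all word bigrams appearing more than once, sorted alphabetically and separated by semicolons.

bad bad; bad that; that bad; that seek; voice that

Bigram counts meeting the condition (more than once):
  bad bad: 2
  bad that: 4
  that bad: 5
  that seek: 2
  voice that: 2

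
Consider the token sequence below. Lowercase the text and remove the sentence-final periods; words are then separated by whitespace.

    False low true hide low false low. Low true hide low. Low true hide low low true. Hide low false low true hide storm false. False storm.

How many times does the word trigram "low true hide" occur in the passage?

Scanning the 25 overlapping trigram windows for "low true hide":
  position 2–4: low true hide
  position 8–10: low true hide
  position 12–14: low true hide
  position 16–18: low true hide
  position 21–23: low true hide

5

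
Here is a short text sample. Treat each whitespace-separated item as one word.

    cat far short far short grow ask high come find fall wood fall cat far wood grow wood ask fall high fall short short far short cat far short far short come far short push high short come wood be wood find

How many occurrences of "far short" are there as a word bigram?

Scanning the 41 overlapping bigram windows for "far short":
  position 2–3: far short
  position 4–5: far short
  position 25–26: far short
  position 28–29: far short
  position 30–31: far short
  position 33–34: far short

6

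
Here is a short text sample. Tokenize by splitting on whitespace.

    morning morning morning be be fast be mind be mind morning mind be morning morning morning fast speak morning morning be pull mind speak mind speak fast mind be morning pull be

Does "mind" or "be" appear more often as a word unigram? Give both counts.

"mind": 6 occurrences
"be": 8 occurrences

"be" (8 vs 6)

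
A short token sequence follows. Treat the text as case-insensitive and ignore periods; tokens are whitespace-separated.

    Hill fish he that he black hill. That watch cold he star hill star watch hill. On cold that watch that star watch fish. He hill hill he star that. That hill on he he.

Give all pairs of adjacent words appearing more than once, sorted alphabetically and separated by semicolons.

Bigram counts meeting the condition (more than once):
  fish he: 2
  he star: 2
  hill on: 2
  star watch: 2
  that watch: 2

fish he; he star; hill on; star watch; that watch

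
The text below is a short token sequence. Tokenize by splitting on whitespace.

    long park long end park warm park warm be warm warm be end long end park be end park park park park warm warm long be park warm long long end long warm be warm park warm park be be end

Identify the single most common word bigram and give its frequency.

"park warm", 5 times

Bigram frequencies (highest first):
  park warm: 5
  long end: 3
  end park: 3
  warm park: 3
  warm be: 3
  be end: 3
  … (13 more, each ≤ 3)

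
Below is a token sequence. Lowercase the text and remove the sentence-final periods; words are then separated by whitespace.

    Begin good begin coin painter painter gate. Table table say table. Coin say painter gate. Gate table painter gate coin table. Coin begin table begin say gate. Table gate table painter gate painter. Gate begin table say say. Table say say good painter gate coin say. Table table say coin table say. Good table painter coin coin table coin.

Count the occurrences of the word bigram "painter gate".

6

Scanning the 58 overlapping bigram windows for "painter gate":
  position 6–7: painter gate
  position 14–15: painter gate
  position 18–19: painter gate
  position 31–32: painter gate
  position 33–34: painter gate
  position 43–44: painter gate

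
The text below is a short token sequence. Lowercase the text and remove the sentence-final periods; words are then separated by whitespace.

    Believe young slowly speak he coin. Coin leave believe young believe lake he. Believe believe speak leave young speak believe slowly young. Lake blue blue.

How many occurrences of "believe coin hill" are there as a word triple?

Scanning the 23 overlapping trigram windows for "believe coin hill":
  (none found)

0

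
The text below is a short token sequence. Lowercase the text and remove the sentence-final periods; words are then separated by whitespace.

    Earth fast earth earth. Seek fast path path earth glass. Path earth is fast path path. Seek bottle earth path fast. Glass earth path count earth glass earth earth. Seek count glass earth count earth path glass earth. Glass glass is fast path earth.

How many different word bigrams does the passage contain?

27

44 tokens → 43 bigram windows in total.
Repeated bigrams (each contributes count−1 duplicates):
  glass earth: 4
  earth glass: 3
  earth path: 3
  fast path: 3
  path earth: 3
  count earth: 2
  earth earth: 2
  earth seek: 2
  … (2 more repeated)
16 duplicate windows → 43 − 16 = 27 distinct.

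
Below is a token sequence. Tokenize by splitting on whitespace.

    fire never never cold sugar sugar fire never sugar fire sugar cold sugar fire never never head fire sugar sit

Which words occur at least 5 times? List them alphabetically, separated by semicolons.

fire; never; sugar

Unigram counts meeting the condition (at least 5 times):
  fire: 5
  never: 5
  sugar: 6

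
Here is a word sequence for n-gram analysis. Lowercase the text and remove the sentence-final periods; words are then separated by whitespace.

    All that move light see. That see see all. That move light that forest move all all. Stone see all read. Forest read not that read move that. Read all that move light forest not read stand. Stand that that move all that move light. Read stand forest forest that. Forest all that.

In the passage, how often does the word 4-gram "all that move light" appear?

Scanning the 50 overlapping 4-gram windows for "all that move light":
  position 1–4: all that move light
  position 9–12: all that move light
  position 30–33: all that move light
  position 42–45: all that move light

4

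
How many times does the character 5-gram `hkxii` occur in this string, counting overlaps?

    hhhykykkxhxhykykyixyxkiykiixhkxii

Sliding a length-5 window over the 33 characters (29 positions):
  position 29–33: hkxii

1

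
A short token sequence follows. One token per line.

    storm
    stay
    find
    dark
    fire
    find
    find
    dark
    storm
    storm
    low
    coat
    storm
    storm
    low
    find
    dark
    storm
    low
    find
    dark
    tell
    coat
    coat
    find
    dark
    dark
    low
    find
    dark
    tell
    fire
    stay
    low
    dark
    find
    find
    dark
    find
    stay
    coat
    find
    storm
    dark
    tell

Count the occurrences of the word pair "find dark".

7

Scanning the 44 overlapping bigram windows for "find dark":
  position 3–4: find dark
  position 7–8: find dark
  position 16–17: find dark
  position 20–21: find dark
  position 25–26: find dark
  position 29–30: find dark
  position 37–38: find dark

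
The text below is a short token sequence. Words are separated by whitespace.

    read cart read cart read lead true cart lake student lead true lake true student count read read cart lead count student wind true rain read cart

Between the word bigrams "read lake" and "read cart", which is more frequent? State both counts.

"read lake": 0 occurrences
"read cart": 4 occurrences

"read cart" (4 vs 0)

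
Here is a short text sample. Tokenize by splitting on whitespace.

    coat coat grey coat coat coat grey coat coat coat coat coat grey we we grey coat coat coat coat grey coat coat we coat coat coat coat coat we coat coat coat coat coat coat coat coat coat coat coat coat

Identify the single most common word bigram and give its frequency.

Bigram frequencies (highest first):
  coat coat: 26
  coat grey: 4
  grey coat: 4
  coat we: 2
  we coat: 2
  grey we: 1
  … (2 more, each ≤ 1)

"coat coat", 26 times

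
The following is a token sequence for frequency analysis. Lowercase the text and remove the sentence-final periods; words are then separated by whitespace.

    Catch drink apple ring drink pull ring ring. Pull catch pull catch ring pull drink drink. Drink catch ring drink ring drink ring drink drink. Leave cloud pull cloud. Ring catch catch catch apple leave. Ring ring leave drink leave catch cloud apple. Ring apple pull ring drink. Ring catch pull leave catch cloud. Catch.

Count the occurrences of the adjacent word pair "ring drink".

Scanning the 54 overlapping bigram windows for "ring drink":
  position 4–5: ring drink
  position 19–20: ring drink
  position 21–22: ring drink
  position 23–24: ring drink
  position 47–48: ring drink

5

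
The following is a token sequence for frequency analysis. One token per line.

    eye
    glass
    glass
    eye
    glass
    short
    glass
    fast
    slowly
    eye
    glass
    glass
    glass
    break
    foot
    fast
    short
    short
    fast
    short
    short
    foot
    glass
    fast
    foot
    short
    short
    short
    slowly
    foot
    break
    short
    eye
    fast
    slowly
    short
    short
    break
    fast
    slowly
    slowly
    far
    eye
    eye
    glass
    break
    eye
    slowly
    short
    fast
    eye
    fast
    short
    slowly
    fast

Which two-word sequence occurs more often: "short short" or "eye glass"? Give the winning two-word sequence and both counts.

"short short": 5 occurrences
"eye glass": 4 occurrences

"short short" (5 vs 4)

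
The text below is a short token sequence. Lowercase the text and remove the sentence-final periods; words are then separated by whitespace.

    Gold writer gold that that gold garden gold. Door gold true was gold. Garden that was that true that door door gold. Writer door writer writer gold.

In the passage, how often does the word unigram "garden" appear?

2

Scanning the 27 tokens for "garden":
  position 7: garden
  position 14: garden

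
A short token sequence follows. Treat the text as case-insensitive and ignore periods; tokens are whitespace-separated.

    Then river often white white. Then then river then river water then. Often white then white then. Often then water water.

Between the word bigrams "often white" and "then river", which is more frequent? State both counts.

"then river" (3 vs 2)

"often white": 2 occurrences
"then river": 3 occurrences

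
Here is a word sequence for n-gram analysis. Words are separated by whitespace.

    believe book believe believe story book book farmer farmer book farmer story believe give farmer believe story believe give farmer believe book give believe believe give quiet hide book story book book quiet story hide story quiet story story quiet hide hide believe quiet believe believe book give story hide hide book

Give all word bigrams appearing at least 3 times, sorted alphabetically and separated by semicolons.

Bigram counts meeting the condition (at least 3 times):
  believe believe: 3
  believe book: 3
  believe give: 3

believe believe; believe book; believe give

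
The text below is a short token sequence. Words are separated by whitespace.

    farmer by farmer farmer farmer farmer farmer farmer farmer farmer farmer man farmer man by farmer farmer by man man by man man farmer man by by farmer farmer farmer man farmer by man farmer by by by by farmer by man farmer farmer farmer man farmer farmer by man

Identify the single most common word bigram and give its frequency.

Bigram frequencies (highest first):
  farmer farmer: 14
  farmer by: 6
  man farmer: 6
  farmer man: 5
  by man: 5
  by farmer: 4
  … (3 more, each ≤ 4)

"farmer farmer", 14 times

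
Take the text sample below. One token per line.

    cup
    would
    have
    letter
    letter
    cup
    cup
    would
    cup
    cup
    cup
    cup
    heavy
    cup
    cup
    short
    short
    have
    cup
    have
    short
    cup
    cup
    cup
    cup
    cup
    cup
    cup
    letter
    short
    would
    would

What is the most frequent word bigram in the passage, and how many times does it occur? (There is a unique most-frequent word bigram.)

Bigram frequencies (highest first):
  cup cup: 11
  cup would: 2
  would have: 1
  have letter: 1
  letter letter: 1
  letter cup: 1
  … (14 more, each ≤ 1)

"cup cup", 11 times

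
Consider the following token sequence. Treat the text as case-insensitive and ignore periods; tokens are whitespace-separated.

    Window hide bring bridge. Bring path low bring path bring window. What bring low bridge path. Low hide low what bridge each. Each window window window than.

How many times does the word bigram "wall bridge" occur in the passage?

0

Scanning the 26 overlapping bigram windows for "wall bridge":
  (none found)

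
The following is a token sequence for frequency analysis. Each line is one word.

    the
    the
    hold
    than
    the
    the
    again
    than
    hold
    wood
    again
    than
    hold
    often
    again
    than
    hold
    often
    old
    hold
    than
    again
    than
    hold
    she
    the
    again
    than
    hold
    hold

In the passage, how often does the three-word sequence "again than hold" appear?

5

Scanning the 28 overlapping trigram windows for "again than hold":
  position 7–9: again than hold
  position 11–13: again than hold
  position 15–17: again than hold
  position 22–24: again than hold
  position 27–29: again than hold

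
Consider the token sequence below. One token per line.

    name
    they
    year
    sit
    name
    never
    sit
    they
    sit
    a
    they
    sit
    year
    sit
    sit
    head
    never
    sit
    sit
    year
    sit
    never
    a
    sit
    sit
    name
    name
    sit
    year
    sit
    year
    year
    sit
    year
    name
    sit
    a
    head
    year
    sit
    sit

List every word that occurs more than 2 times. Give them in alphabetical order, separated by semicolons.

a; name; never; sit; they; year

Unigram counts meeting the condition (more than 2 times):
  a: 3
  name: 5
  never: 3
  sit: 17
  they: 3
  year: 8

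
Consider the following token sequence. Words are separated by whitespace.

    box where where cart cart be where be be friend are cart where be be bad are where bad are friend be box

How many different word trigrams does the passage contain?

23 tokens → 21 trigram windows in total.
Repeated trigrams (each contributes count−1 duplicates):
  where be be: 2
1 duplicate windows → 21 − 1 = 20 distinct.

20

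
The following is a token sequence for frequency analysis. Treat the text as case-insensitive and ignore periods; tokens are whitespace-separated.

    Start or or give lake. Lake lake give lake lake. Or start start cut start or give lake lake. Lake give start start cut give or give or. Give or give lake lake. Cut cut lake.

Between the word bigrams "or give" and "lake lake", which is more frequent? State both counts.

"lake lake" (6 vs 5)

"or give": 5 occurrences
"lake lake": 6 occurrences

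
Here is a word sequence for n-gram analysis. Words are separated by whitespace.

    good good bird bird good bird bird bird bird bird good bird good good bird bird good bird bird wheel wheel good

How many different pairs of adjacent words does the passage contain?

22 tokens → 21 bigram windows in total.
Repeated bigrams (each contributes count−1 duplicates):
  bird bird: 7
  good bird: 5
  bird good: 4
  good good: 2
14 duplicate windows → 21 − 14 = 7 distinct.

7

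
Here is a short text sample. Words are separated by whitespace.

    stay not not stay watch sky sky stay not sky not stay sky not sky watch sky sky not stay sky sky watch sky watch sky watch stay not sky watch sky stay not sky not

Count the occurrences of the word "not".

9

Scanning the 36 tokens for "not":
  position 2: not
  position 3: not
  position 9: not
  position 11: not
  position 14: not
  position 19: not
  position 29: not
  position 34: not
  position 36: not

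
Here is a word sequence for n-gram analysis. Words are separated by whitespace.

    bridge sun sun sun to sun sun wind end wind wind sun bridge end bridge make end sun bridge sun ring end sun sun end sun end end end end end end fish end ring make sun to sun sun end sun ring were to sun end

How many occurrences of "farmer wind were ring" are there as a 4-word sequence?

Scanning the 44 overlapping 4-gram windows for "farmer wind were ring":
  (none found)

0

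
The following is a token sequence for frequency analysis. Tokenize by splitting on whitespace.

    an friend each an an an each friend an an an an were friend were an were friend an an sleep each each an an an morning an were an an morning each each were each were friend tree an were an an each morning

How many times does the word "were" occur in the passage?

Scanning the 45 tokens for "were":
  position 13: were
  position 15: were
  position 17: were
  position 29: were
  position 35: were
  position 37: were
  position 41: were

7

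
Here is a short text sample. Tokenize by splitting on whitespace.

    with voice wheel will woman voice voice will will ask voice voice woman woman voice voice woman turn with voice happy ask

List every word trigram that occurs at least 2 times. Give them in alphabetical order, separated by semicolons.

voice voice woman; woman voice voice

Trigram counts meeting the condition (at least 2 times):
  voice voice woman: 2
  woman voice voice: 2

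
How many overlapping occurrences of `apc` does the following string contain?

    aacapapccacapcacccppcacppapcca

3

Sliding a length-3 window over the 30 characters (28 positions):
  position 6–8: apc
  position 12–14: apc
  position 26–28: apc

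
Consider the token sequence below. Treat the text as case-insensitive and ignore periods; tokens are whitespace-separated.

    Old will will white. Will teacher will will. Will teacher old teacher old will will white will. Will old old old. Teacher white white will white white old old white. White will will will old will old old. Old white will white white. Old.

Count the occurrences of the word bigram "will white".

4

Scanning the 43 overlapping bigram windows for "will white":
  position 3–4: will white
  position 15–16: will white
  position 25–26: will white
  position 41–42: will white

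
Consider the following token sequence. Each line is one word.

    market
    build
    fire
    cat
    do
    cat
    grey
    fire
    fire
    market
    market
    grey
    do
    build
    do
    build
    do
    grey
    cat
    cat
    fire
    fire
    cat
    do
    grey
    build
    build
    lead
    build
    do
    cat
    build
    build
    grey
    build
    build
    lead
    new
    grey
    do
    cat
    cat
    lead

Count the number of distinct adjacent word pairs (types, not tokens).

27

43 tokens → 42 bigram windows in total.
Repeated bigrams (each contributes count−1 duplicates):
  build build: 3
  build do: 3
  do cat: 3
  build lead: 2
  cat cat: 2
  cat do: 2
  do build: 2
  do grey: 2
  … (4 more repeated)
15 duplicate windows → 42 − 15 = 27 distinct.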